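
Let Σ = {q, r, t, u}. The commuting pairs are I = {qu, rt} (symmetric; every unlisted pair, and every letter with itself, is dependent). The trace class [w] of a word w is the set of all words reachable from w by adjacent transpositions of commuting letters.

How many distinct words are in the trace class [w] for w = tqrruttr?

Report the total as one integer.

#0=t has no predecessor
#1=q depends on [0:t]
#2=r depends on [1:q]
#3=r depends on [2:r]
#4=u depends on [3:r]
#5=t depends on [4:u]
#6=t depends on [5:t]
#7=r depends on [4:u]
sources: [0:t]
N(rest) = Σ N(rest − s) over sources s of rest; N(one piece) = 1:
  size 1 → [6]=1  [7]=1
  size 2 → [5,6]=1  [6,7]=2
  size 3 → [5,6,7]=3
  size 4 → [4,5,6,7]=3
  size 5 → [3,4,5,6,7]=3
  size 6 → [2,3,4,5,6,7]=3
  first=0(t) contributes 3

3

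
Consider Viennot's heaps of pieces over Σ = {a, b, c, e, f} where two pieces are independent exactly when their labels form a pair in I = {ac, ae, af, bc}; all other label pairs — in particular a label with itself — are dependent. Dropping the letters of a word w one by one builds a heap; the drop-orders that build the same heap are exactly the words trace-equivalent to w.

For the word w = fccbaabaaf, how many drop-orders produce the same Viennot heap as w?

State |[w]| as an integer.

64

#0=f has no predecessor
#1=c depends on [0:f]
#2=c depends on [1:c]
#3=b depends on [0:f]
#4=a depends on [3:b]
#5=a depends on [4:a]
#6=b depends on [5:a]
#7=a depends on [6:b]
#8=a depends on [7:a]
#9=f depends on [2:c, 6:b]
sources: [0:f]
N(rest) = Σ N(rest − s) over sources s of rest; N(one piece) = 1:
  size 1 → [8]=1  [9]=1
  size 2 → [2,9]=1  [7,8]=1  [8,9]=2
  size 3 → [1,2,9]=1  [2,8,9]=3  [7,8,9]=3
  size 4 → [1,2,8,9]=4  [2,7,8,9]=6  [6,7,8,9]=3
  size 5 → [1,2,7,8,9]=10  [2,6,7,8,9]=9  [5,6,7,8,9]=3
  size 6 → [1,2,6,7,8,9]=19  [2,5,6,7,8,9]=12  [4,5,6,7,8,9]=3
  size 7 → [1,2,5,6,7,8,9]=31  [2,4,5,6,7,8,9]=15  [3,4,5,6,7,8,9]=3
  size 8 → [1,2,4,5,6,7,8,9]=46  [2,3,4,5,6,7,8,9]=18
  first=0(f) contributes 64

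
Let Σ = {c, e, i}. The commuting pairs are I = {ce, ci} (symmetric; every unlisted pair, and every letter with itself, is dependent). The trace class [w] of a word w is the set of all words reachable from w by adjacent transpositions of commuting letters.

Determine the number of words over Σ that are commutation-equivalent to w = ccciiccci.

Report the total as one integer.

84

drop 0:c onto floor
drop 1:c onto {0:c}
drop 2:c onto {1:c}
drop 3:i onto floor
drop 4:i onto {3:i}
drop 5:c onto {2:c}
drop 6:c onto {5:c}
drop 7:c onto {6:c}
drop 8:i onto {4:i}
ground layer = {0:c, 3:i}
drop-orders for the pieces not yet dropped (sum over which currently-grounded one goes next):
  1 to go: {7} 1  {8} 1
  2 to go: {4,8} 1  {6,7} 1  {7,8} 2
  3 to go: {3,4,8} 1  {4,7,8} 3  {5,6,7} 1  {6,7,8} 3
  4 to go: {2,5,6,7} 1  {3,4,7,8} 4  {4,6,7,8} 6  {5,6,7,8} 4
  5 to go: {1,2,5,6,7} 1  {2,5,6,7,8} 5  {3,4,6,7,8} 10  {4,5,6,7,8} 10
  6 to go: {0,1,2,5,6,7} 1  {1,2,5,6,7,8} 6  {2,4,5,6,7,8} 15  {3,4,5,6,7,8} 20
  7 to go: {0,1,2,5,6,7,8} 7  {1,2,4,5,6,7,8} 21  {2,3,4,5,6,7,8} 35
  if 0:c drops first: 56 orders
  if 3:i drops first: 28 orders
heap linearizations: 84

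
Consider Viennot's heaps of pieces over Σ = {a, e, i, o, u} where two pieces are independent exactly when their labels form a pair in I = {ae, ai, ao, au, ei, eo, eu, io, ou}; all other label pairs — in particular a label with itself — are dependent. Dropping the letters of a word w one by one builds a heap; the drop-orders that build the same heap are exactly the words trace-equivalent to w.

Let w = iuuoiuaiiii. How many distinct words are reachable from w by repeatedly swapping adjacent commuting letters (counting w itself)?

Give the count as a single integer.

drop 0:i onto floor
drop 1:u onto {0:i}
drop 2:u onto {1:u}
drop 3:o onto floor
drop 4:i onto {2:u}
drop 5:u onto {4:i}
drop 6:a onto floor
drop 7:i onto {5:u}
drop 8:i onto {7:i}
drop 9:i onto {8:i}
drop 10:i onto {9:i}
ground layer = {0:i, 3:o, 6:a}
drop-orders for the pieces not yet dropped (sum over which currently-grounded one goes next):
  1 to go: {3} 1  {6} 1  {10} 1
  2 to go: {3,6} 2  {3,10} 2  {6,10} 2  {9,10} 1
  3 to go: {3,6,10} 6  {3,9,10} 3  {6,9,10} 3  {8,9,10} 1
  4 to go: {3,6,9,10} 12  {3,8,9,10} 4  {6,8,9,10} 4  {7,8,9,10} 1
  5 to go: {3,6,8,9,10} 20  {3,7,8,9,10} 5  {5,7,8,9,10} 1  {6,7,8,9,10} 5
  6 to go: {3,5,7,8,9,10} 6  {3,6,7,8,9,10} 30  {4,5,7,8,9,10} 1  {5,6,7,8,9,10} 6
  7 to go: {2,4,5,7,8,9,10} 1  {3,4,5,7,8,9,10} 7  {3,5,6,7,8,9,10} 42  {4,5,6,7,8,9,10} 7
  8 to go: {1,2,4,5,7,8,9,10} 1  {2,3,4,5,7,8,9,10} 8  {2,4,5,6,7,8,9,10} 8  {3,4,5,6,7,8,9,10} 56
  9 to go: {0,1,2,4,5,7,8,9,10} 1  {1,2,3,4,5,7,8,9,10} 9  {1,2,4,5,6,7,8,9,10} 9  {2,3,4,5,6,7,8,9,10} 72
  if 0:i drops first: 90 orders
  if 3:o drops first: 10 orders
  if 6:a drops first: 10 orders
heap linearizations: 110

110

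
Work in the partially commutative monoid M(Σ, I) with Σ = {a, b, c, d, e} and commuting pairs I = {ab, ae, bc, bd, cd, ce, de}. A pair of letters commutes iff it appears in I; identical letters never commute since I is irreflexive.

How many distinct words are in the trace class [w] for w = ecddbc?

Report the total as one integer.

90

piece 0:e — minimal
piece 1:c — minimal
piece 2:d — minimal
piece 3:d rests on {2:d}
piece 4:b rests on {0:e}
piece 5:c rests on {1:c}
minimal pieces: {0:e, 1:c, 2:d}
ways to finish when only these pieces remain (= sum over removing one remaining piece with nothing left below it):
  1 left: {3}→1  {4}→1  {5}→1
  2 left: {0,4}→1  {1,5}→1  {2,3}→1  {3,4}→2  {3,5}→2  {4,5}→2
  3 left: {0,3,4}→3  {0,4,5}→3  {1,3,5}→3  {1,4,5}→3  {2,3,4}→3  {2,3,5}→3  {3,4,5}→6
  4 left: {0,1,4,5}→6  {0,2,3,4}→6  {0,3,4,5}→12  {1,2,3,5}→6  {1,3,4,5}→12  {2,3,4,5}→12
  placing 0:e first → 30 extensions
  placing 1:c first → 30 extensions
  placing 2:d first → 30 extensions
total linear extensions = 90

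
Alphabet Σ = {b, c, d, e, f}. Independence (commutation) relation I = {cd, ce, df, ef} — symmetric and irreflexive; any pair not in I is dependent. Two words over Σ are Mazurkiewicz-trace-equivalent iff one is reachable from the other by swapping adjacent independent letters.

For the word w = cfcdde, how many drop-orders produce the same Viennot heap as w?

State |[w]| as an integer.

20

0(c) covers ∅
1(f) covers 0:c
2(c) covers 1:f
3(d) covers ∅
4(d) covers 3:d
5(e) covers 4:d
floor of heap: 0:c, 3:d
completions by unplaced set U, small U first (add the entries for U minus each lowest piece of U):
  |U|=1: {2}:1  {5}:1
  |U|=2: {1,2}:1  {2,5}:2  {4,5}:1
  |U|=3: {0,1,2}:1  {1,2,5}:3  {2,4,5}:3  {3,4,5}:1
  |U|=4: {0,1,2,5}:4  {1,2,4,5}:6  {2,3,4,5}:4
  start at 0(c): 10
  start at 3(d): 10
sum over floor = 20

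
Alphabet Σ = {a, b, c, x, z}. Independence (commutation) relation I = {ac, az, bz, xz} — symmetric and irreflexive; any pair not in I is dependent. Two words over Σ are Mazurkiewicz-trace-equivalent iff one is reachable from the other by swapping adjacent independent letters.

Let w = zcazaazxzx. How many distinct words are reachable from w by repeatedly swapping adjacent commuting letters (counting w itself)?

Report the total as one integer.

226

piece 0:z — minimal
piece 1:c rests on {0:z}
piece 2:a — minimal
piece 3:z rests on {1:c}
piece 4:a rests on {2:a}
piece 5:a rests on {4:a}
piece 6:z rests on {3:z}
piece 7:x rests on {1:c, 5:a}
piece 8:z rests on {6:z}
piece 9:x rests on {7:x}
minimal pieces: {0:z, 2:a}
ways to finish when only these pieces remain (= sum over removing one remaining piece with nothing left below it):
  1 left: {8}→1  {9}→1
  2 left: {6,8}→1  {7,9}→1  {8,9}→2
  3 left: {3,6,8}→1  {5,7,9}→1  {6,8,9}→3  {7,8,9}→3
  4 left: {3,6,8,9}→4  {4,5,7,9}→1  {5,7,8,9}→4  {6,7,8,9}→6
  5 left: {2,4,5,7,9}→1  {3,6,7,8,9}→10  {4,5,7,8,9}→5  {5,6,7,8,9}→10
  6 left: {1,3,6,7,8,9}→10  {2,4,5,7,8,9}→6  {3,5,6,7,8,9}→20  {4,5,6,7,8,9}→15
  7 left: {0,1,3,6,7,8,9}→10  {1,3,5,6,7,8,9}→30  {2,4,5,6,7,8,9}→21  {3,4,5,6,7,8,9}→35
  8 left: {0,1,3,5,6,7,8,9}→40  {1,3,4,5,6,7,8,9}→65  {2,3,4,5,6,7,8,9}→56
  placing 0:z first → 121 extensions
  placing 2:a first → 105 extensions
total linear extensions = 226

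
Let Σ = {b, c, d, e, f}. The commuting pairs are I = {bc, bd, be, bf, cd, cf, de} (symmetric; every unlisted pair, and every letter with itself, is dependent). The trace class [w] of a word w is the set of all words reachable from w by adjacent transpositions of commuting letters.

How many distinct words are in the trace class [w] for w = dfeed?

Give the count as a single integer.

#0=d has no predecessor
#1=f depends on [0:d]
#2=e depends on [1:f]
#3=e depends on [2:e]
#4=d depends on [1:f]
sources: [0:d]
N(rest) = Σ N(rest − s) over sources s of rest; N(one piece) = 1:
  size 1 → [3]=1  [4]=1
  size 2 → [2,3]=1  [3,4]=2
  size 3 → [2,3,4]=3
  first=0(d) contributes 3

3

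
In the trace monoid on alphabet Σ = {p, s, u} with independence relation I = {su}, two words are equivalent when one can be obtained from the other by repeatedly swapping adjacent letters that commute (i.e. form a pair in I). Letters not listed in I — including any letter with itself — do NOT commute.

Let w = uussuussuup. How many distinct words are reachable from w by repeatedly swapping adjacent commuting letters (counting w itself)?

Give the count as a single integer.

210

drop 0:u onto floor
drop 1:u onto {0:u}
drop 2:s onto floor
drop 3:s onto {2:s}
drop 4:u onto {1:u}
drop 5:u onto {4:u}
drop 6:s onto {3:s}
drop 7:s onto {6:s}
drop 8:u onto {5:u}
drop 9:u onto {8:u}
drop 10:p onto {7:s, 9:u}
ground layer = {0:u, 2:s}
drop-orders for the pieces not yet dropped (sum over which currently-grounded one goes next):
  1 to go: {10} 1
  2 to go: {7,10} 1  {9,10} 1
  3 to go: {6,7,10} 1  {7,9,10} 2  {8,9,10} 1
  4 to go: {3,6,7,10} 1  {5,8,9,10} 1  {6,7,9,10} 3  {7,8,9,10} 3
  5 to go: {2,3,6,7,10} 1  {3,6,7,9,10} 4  {4,5,8,9,10} 1  {5,7,8,9,10} 4  {6,7,8,9,10} 6
  6 to go: {1,4,5,8,9,10} 1  {2,3,6,7,9,10} 5  {3,6,7,8,9,10} 10  {4,5,7,8,9,10} 5  {5,6,7,8,9,10} 10
  7 to go: {0,1,4,5,8,9,10} 1  {1,4,5,7,8,9,10} 6  {2,3,6,7,8,9,10} 15  {3,5,6,7,8,9,10} 20  {4,5,6,7,8,9,10} 15
  8 to go: {0,1,4,5,7,8,9,10} 7  {1,4,5,6,7,8,9,10} 21  {2,3,5,6,7,8,9,10} 35  {3,4,5,6,7,8,9,10} 35
  9 to go: {0,1,4,5,6,7,8,9,10} 28  {1,3,4,5,6,7,8,9,10} 56  {2,3,4,5,6,7,8,9,10} 70
  if 0:u drops first: 126 orders
  if 2:s drops first: 84 orders
heap linearizations: 210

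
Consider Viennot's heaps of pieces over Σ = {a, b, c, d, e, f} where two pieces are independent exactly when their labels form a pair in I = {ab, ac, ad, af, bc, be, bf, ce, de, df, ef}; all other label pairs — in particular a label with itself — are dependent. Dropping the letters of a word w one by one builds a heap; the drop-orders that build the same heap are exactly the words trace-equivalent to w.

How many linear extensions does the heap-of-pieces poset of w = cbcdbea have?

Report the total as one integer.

#0=c has no predecessor
#1=b has no predecessor
#2=c depends on [0:c]
#3=d depends on [1:b, 2:c]
#4=b depends on [3:d]
#5=e has no predecessor
#6=a depends on [5:e]
sources: [0:c, 1:b, 5:e]
N(rest) = Σ N(rest − s) over sources s of rest; N(one piece) = 1:
  size 1 → [4]=1  [6]=1
  size 2 → [3,4]=1  [4,6]=2  [5,6]=1
  size 3 → [1,3,4]=1  [2,3,4]=1  [3,4,6]=3  [4,5,6]=3
  size 4 → [0,2,3,4]=1  [1,2,3,4]=2  [1,3,4,6]=4  [2,3,4,6]=4  [3,4,5,6]=6
  size 5 → [0,1,2,3,4]=3  [0,2,3,4,6]=5  [1,2,3,4,6]=10  [1,3,4,5,6]=10  [2,3,4,5,6]=10
  first=0(c) contributes 30
  first=1(b) contributes 15
  first=5(e) contributes 18
|[w]| = 63

63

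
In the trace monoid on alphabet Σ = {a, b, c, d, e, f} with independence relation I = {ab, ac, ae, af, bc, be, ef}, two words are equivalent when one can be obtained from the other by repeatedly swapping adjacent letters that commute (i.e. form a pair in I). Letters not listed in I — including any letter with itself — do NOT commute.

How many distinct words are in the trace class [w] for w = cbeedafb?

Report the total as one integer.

piece 0:c — minimal
piece 1:b — minimal
piece 2:e rests on {0:c}
piece 3:e rests on {2:e}
piece 4:d rests on {1:b, 3:e}
piece 5:a rests on {4:d}
piece 6:f rests on {4:d}
piece 7:b rests on {6:f}
minimal pieces: {0:c, 1:b}
ways to finish when only these pieces remain (= sum over removing one remaining piece with nothing left below it):
  1 left: {5}→1  {7}→1
  2 left: {5,7}→2  {6,7}→1
  3 left: {5,6,7}→3
  4 left: {4,5,6,7}→3
  5 left: {1,4,5,6,7}→3  {3,4,5,6,7}→3
  6 left: {1,3,4,5,6,7}→6  {2,3,4,5,6,7}→3
  placing 0:c first → 9 extensions
  placing 1:b first → 3 extensions
total linear extensions = 12

12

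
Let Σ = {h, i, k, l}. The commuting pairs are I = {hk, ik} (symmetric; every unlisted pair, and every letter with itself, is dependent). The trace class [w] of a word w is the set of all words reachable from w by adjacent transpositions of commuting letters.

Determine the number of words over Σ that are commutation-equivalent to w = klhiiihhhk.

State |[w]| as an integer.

piece 0:k — minimal
piece 1:l rests on {0:k}
piece 2:h rests on {1:l}
piece 3:i rests on {2:h}
piece 4:i rests on {3:i}
piece 5:i rests on {4:i}
piece 6:h rests on {5:i}
piece 7:h rests on {6:h}
piece 8:h rests on {7:h}
piece 9:k rests on {1:l}
minimal pieces: {0:k}
ways to finish when only these pieces remain (= sum over removing one remaining piece with nothing left below it):
  1 left: {8}→1  {9}→1
  2 left: {7,8}→1  {8,9}→2
  3 left: {6,7,8}→1  {7,8,9}→3
  4 left: {5,6,7,8}→1  {6,7,8,9}→4
  5 left: {4,5,6,7,8}→1  {5,6,7,8,9}→5
  6 left: {3,4,5,6,7,8}→1  {4,5,6,7,8,9}→6
  7 left: {2,3,4,5,6,7,8}→1  {3,4,5,6,7,8,9}→7
  8 left: {2,3,4,5,6,7,8,9}→8
  placing 0:k first → 8 extensions

8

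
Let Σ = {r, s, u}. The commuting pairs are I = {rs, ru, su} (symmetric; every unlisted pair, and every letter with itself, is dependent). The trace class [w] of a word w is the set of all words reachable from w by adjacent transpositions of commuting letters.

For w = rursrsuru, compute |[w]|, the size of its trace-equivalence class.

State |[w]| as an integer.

1260

piece 0:r — minimal
piece 1:u — minimal
piece 2:r rests on {0:r}
piece 3:s — minimal
piece 4:r rests on {2:r}
piece 5:s rests on {3:s}
piece 6:u rests on {1:u}
piece 7:r rests on {4:r}
piece 8:u rests on {6:u}
minimal pieces: {0:r, 1:u, 3:s}
ways to finish when only these pieces remain (= sum over removing one remaining piece with nothing left below it):
  1 left: {5}→1  {7}→1  {8}→1
  2 left: {3,5}→1  {4,7}→1  {5,7}→2  {5,8}→2  {6,8}→1  {7,8}→2
  3 left: {1,6,8}→1  {2,4,7}→1  {3,5,7}→3  {3,5,8}→3  {4,5,7}→3  {4,7,8}→3  {5,6,8}→3  {5,7,8}→6  {6,7,8}→3
  4 left: {0,2,4,7}→1  {1,5,6,8}→4  {1,6,7,8}→4  {2,4,5,7}→4  {2,4,7,8}→4  {3,4,5,7}→6  {3,5,6,8}→6  {3,5,7,8}→12  {4,5,7,8}→12  {4,6,7,8}→6  {5,6,7,8}→12
  5 left: {0,2,4,5,7}→5  {0,2,4,7,8}→5  {1,3,5,6,8}→10  {1,4,6,7,8}→10  {1,5,6,7,8}→20  {2,3,4,5,7}→10  {2,4,5,7,8}→20  {2,4,6,7,8}→10  {3,4,5,7,8}→30  {3,5,6,7,8}→30  {4,5,6,7,8}→30
  6 left: {0,2,3,4,5,7}→15  {0,2,4,5,7,8}→30  {0,2,4,6,7,8}→15  {1,2,4,6,7,8}→20  {1,3,5,6,7,8}→60  {1,4,5,6,7,8}→60  {2,3,4,5,7,8}→60  {2,4,5,6,7,8}→60  {3,4,5,6,7,8}→90
  7 left: {0,1,2,4,6,7,8}→35  {0,2,3,4,5,7,8}→105  {0,2,4,5,6,7,8}→105  {1,2,4,5,6,7,8}→140  {1,3,4,5,6,7,8}→210  {2,3,4,5,6,7,8}→210
  placing 0:r first → 560 extensions
  placing 1:u first → 420 extensions
  placing 3:s first → 280 extensions
total linear extensions = 1260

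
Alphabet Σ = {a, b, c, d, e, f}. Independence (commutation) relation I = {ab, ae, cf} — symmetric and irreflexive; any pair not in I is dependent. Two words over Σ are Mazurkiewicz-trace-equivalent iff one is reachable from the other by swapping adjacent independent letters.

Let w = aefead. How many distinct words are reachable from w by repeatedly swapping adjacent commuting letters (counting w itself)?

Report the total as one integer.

4

drop 0:a onto floor
drop 1:e onto floor
drop 2:f onto {0:a, 1:e}
drop 3:e onto {2:f}
drop 4:a onto {2:f}
drop 5:d onto {3:e, 4:a}
ground layer = {0:a, 1:e}
drop-orders for the pieces not yet dropped (sum over which currently-grounded one goes next):
  1 to go: {5} 1
  2 to go: {3,5} 1  {4,5} 1
  3 to go: {3,4,5} 2
  4 to go: {2,3,4,5} 2
  if 0:a drops first: 2 orders
  if 1:e drops first: 2 orders
heap linearizations: 4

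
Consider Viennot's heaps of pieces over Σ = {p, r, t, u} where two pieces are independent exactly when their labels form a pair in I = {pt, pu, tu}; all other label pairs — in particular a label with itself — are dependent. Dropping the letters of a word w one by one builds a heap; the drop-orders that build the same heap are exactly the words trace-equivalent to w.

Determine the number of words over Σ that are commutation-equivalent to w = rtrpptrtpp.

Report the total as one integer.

drop 0:r onto floor
drop 1:t onto {0:r}
drop 2:r onto {1:t}
drop 3:p onto {2:r}
drop 4:p onto {3:p}
drop 5:t onto {2:r}
drop 6:r onto {4:p, 5:t}
drop 7:t onto {6:r}
drop 8:p onto {6:r}
drop 9:p onto {8:p}
ground layer = {0:r}
drop-orders for the pieces not yet dropped (sum over which currently-grounded one goes next):
  1 to go: {7} 1  {9} 1
  2 to go: {7,9} 2  {8,9} 1
  3 to go: {7,8,9} 3
  4 to go: {6,7,8,9} 3
  5 to go: {4,6,7,8,9} 3  {5,6,7,8,9} 3
  6 to go: {3,4,6,7,8,9} 3  {4,5,6,7,8,9} 6
  7 to go: {3,4,5,6,7,8,9} 9
  8 to go: {2,3,4,5,6,7,8,9} 9
  if 0:r drops first: 9 orders

9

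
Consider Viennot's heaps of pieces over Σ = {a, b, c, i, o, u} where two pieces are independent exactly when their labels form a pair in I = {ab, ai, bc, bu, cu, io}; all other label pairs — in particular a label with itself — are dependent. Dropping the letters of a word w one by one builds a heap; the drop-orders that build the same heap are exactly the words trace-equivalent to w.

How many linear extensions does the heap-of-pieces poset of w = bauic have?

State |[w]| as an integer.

piece 0:b — minimal
piece 1:a — minimal
piece 2:u rests on {1:a}
piece 3:i rests on {0:b, 2:u}
piece 4:c rests on {3:i}
minimal pieces: {0:b, 1:a}
ways to finish when only these pieces remain (= sum over removing one remaining piece with nothing left below it):
  1 left: {4}→1
  2 left: {3,4}→1
  3 left: {0,3,4}→1  {2,3,4}→1
  placing 0:b first → 1 extensions
  placing 1:a first → 2 extensions
total linear extensions = 3

3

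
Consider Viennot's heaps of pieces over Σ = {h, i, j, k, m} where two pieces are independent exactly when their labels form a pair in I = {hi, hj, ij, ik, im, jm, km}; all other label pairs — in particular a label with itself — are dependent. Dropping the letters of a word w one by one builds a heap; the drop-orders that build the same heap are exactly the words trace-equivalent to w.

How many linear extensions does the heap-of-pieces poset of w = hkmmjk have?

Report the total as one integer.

drop 0:h onto floor
drop 1:k onto {0:h}
drop 2:m onto {0:h}
drop 3:m onto {2:m}
drop 4:j onto {1:k}
drop 5:k onto {4:j}
ground layer = {0:h}
drop-orders for the pieces not yet dropped (sum over which currently-grounded one goes next):
  1 to go: {3} 1  {5} 1
  2 to go: {2,3} 1  {3,5} 2  {4,5} 1
  3 to go: {1,4,5} 1  {2,3,5} 3  {3,4,5} 3
  4 to go: {1,3,4,5} 4  {2,3,4,5} 6
  if 0:h drops first: 10 orders

10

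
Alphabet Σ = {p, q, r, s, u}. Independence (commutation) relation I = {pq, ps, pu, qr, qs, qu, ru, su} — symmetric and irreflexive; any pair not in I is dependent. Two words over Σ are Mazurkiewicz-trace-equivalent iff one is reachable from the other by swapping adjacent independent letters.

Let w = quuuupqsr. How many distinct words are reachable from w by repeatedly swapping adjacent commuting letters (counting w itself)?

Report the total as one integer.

2520

drop 0:q onto floor
drop 1:u onto floor
drop 2:u onto {1:u}
drop 3:u onto {2:u}
drop 4:u onto {3:u}
drop 5:p onto floor
drop 6:q onto {0:q}
drop 7:s onto floor
drop 8:r onto {5:p, 7:s}
ground layer = {0:q, 1:u, 5:p, 7:s}
drop-orders for the pieces not yet dropped (sum over which currently-grounded one goes next):
  1 to go: {4} 1  {6} 1  {8} 1
  2 to go: {0,6} 1  {3,4} 1  {4,6} 2  {4,8} 2  {5,8} 1  {6,8} 2  {7,8} 1
  3 to go: {0,4,6} 3  {0,6,8} 3  {2,3,4} 1  {3,4,6} 3  {3,4,8} 3  {4,5,8} 3  {4,6,8} 6  {4,7,8} 3  {5,6,8} 3  {5,7,8} 2  {6,7,8} 3
  4 to go: {0,3,4,6} 6  {0,4,6,8} 12  {0,5,6,8} 6  {0,6,7,8} 6  {1,2,3,4} 1  {2,3,4,6} 4  {2,3,4,8} 4  {3,4,5,8} 6  {3,4,6,8} 12  {3,4,7,8} 6  {4,5,6,8} 12  {4,5,7,8} 8  {4,6,7,8} 12  {5,6,7,8} 8
  5 to go: {0,2,3,4,6} 10  {0,3,4,6,8} 30  {0,4,5,6,8} 30  {0,4,6,7,8} 30  {0,5,6,7,8} 20  {1,2,3,4,6} 5  {1,2,3,4,8} 5  {2,3,4,5,8} 10  {2,3,4,6,8} 20  {2,3,4,7,8} 10  {3,4,5,6,8} 30  {3,4,5,7,8} 20  {3,4,6,7,8} 30  {4,5,6,7,8} 40
  6 to go: {0,1,2,3,4,6} 15  {0,2,3,4,6,8} 60  {0,3,4,5,6,8} 90  {0,3,4,6,7,8} 90  {0,4,5,6,7,8} 120  {1,2,3,4,5,8} 15  {1,2,3,4,6,8} 30  {1,2,3,4,7,8} 15  {2,3,4,5,6,8} 60  {2,3,4,5,7,8} 40  {2,3,4,6,7,8} 60  {3,4,5,6,7,8} 120
  7 to go: {0,1,2,3,4,6,8} 105  {0,2,3,4,5,6,8} 210  {0,2,3,4,6,7,8} 210  {0,3,4,5,6,7,8} 420  {1,2,3,4,5,6,8} 105  {1,2,3,4,5,7,8} 70  {1,2,3,4,6,7,8} 105  {2,3,4,5,6,7,8} 280
  if 0:q drops first: 560 orders
  if 1:u drops first: 1120 orders
  if 5:p drops first: 420 orders
  if 7:s drops first: 420 orders
heap linearizations: 2520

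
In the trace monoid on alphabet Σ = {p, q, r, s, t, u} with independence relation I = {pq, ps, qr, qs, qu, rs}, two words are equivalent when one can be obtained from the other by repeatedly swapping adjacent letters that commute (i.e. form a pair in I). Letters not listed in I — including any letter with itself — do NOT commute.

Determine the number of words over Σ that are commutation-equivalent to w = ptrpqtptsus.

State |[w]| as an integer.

drop 0:p onto floor
drop 1:t onto {0:p}
drop 2:r onto {1:t}
drop 3:p onto {2:r}
drop 4:q onto {1:t}
drop 5:t onto {3:p, 4:q}
drop 6:p onto {5:t}
drop 7:t onto {6:p}
drop 8:s onto {7:t}
drop 9:u onto {8:s}
drop 10:s onto {9:u}
ground layer = {0:p}
drop-orders for the pieces not yet dropped (sum over which currently-grounded one goes next):
  1 to go: {10} 1
  2 to go: {9,10} 1
  3 to go: {8,9,10} 1
  4 to go: {7,8,9,10} 1
  5 to go: {6,7,8,9,10} 1
  6 to go: {5,6,7,8,9,10} 1
  7 to go: {3,5,6,7,8,9,10} 1  {4,5,6,7,8,9,10} 1
  8 to go: {2,3,5,6,7,8,9,10} 1  {3,4,5,6,7,8,9,10} 2
  9 to go: {2,3,4,5,6,7,8,9,10} 3
  if 0:p drops first: 3 orders

3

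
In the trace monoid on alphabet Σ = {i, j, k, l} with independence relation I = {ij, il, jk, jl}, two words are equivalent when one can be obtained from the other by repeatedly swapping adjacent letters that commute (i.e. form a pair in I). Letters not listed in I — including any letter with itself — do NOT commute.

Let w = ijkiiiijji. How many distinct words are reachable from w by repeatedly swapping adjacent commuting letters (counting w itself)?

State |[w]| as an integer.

120

0(i) covers ∅
1(j) covers ∅
2(k) covers 0:i
3(i) covers 2:k
4(i) covers 3:i
5(i) covers 4:i
6(i) covers 5:i
7(j) covers 1:j
8(j) covers 7:j
9(i) covers 6:i
floor of heap: 0:i, 1:j
completions by unplaced set U, small U first (add the entries for U minus each lowest piece of U):
  |U|=1: {8}:1  {9}:1
  |U|=2: {6,9}:1  {7,8}:1  {8,9}:2
  |U|=3: {1,7,8}:1  {5,6,9}:1  {6,8,9}:3  {7,8,9}:3
  |U|=4: {1,7,8,9}:4  {4,5,6,9}:1  {5,6,8,9}:4  {6,7,8,9}:6
  |U|=5: {1,6,7,8,9}:10  {3,4,5,6,9}:1  {4,5,6,8,9}:5  {5,6,7,8,9}:10
  |U|=6: {1,5,6,7,8,9}:20  {2,3,4,5,6,9}:1  {3,4,5,6,8,9}:6  {4,5,6,7,8,9}:15
  |U|=7: {0,2,3,4,5,6,9}:1  {1,4,5,6,7,8,9}:35  {2,3,4,5,6,8,9}:7  {3,4,5,6,7,8,9}:21
  |U|=8: {0,2,3,4,5,6,8,9}:8  {1,3,4,5,6,7,8,9}:56  {2,3,4,5,6,7,8,9}:28
  start at 0(i): 84
  start at 1(j): 36
sum over floor = 120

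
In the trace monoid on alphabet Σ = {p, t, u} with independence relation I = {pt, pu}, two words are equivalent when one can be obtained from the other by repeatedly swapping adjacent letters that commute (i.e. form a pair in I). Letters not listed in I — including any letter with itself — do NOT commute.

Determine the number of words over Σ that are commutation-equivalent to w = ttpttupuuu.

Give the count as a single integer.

45

#0=t has no predecessor
#1=t depends on [0:t]
#2=p has no predecessor
#3=t depends on [1:t]
#4=t depends on [3:t]
#5=u depends on [4:t]
#6=p depends on [2:p]
#7=u depends on [5:u]
#8=u depends on [7:u]
#9=u depends on [8:u]
sources: [0:t, 2:p]
N(rest) = Σ N(rest − s) over sources s of rest; N(one piece) = 1:
  size 1 → [6]=1  [9]=1
  size 2 → [2,6]=1  [6,9]=2  [8,9]=1
  size 3 → [2,6,9]=3  [6,8,9]=3  [7,8,9]=1
  size 4 → [2,6,8,9]=6  [5,7,8,9]=1  [6,7,8,9]=4
  size 5 → [2,6,7,8,9]=10  [4,5,7,8,9]=1  [5,6,7,8,9]=5
  size 6 → [2,5,6,7,8,9]=15  [3,4,5,7,8,9]=1  [4,5,6,7,8,9]=6
  size 7 → [1,3,4,5,7,8,9]=1  [2,4,5,6,7,8,9]=21  [3,4,5,6,7,8,9]=7
  size 8 → [0,1,3,4,5,7,8,9]=1  [1,3,4,5,6,7,8,9]=8  [2,3,4,5,6,7,8,9]=28
  first=0(t) contributes 36
  first=2(p) contributes 9
|[w]| = 45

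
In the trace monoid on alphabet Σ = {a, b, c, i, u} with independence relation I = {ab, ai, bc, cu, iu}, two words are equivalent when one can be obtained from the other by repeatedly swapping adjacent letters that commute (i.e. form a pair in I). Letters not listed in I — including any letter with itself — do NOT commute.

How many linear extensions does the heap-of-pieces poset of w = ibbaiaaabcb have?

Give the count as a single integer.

406

#0=i has no predecessor
#1=b depends on [0:i]
#2=b depends on [1:b]
#3=a has no predecessor
#4=i depends on [2:b]
#5=a depends on [3:a]
#6=a depends on [5:a]
#7=a depends on [6:a]
#8=b depends on [4:i]
#9=c depends on [4:i, 7:a]
#10=b depends on [8:b]
sources: [0:i, 3:a]
N(rest) = Σ N(rest − s) over sources s of rest; N(one piece) = 1:
  size 1 → [9]=1  [10]=1
  size 2 → [7,9]=1  [8,10]=1  [9,10]=2
  size 3 → [6,7,9]=1  [7,9,10]=3  [8,9,10]=3
  size 4 → [4,8,9,10]=3  [5,6,7,9]=1  [6,7,9,10]=4  [7,8,9,10]=6
  size 5 → [2,4,8,9,10]=3  [3,5,6,7,9]=1  [4,7,8,9,10]=9  [5,6,7,9,10]=5  [6,7,8,9,10]=10
  size 6 → [1,2,4,8,9,10]=3  [2,4,7,8,9,10]=12  [3,5,6,7,9,10]=6  [4,6,7,8,9,10]=19  [5,6,7,8,9,10]=15
  size 7 → [0,1,2,4,8,9,10]=3  [1,2,4,7,8,9,10]=15  [2,4,6,7,8,9,10]=31  [3,5,6,7,8,9,10]=21  [4,5,6,7,8,9,10]=34
  size 8 → [0,1,2,4,7,8,9,10]=18  [1,2,4,6,7,8,9,10]=46  [2,4,5,6,7,8,9,10]=65  [3,4,5,6,7,8,9,10]=55
  size 9 → [0,1,2,4,6,7,8,9,10]=64  [1,2,4,5,6,7,8,9,10]=111  [2,3,4,5,6,7,8,9,10]=120
  first=0(i) contributes 231
  first=3(a) contributes 175
|[w]| = 406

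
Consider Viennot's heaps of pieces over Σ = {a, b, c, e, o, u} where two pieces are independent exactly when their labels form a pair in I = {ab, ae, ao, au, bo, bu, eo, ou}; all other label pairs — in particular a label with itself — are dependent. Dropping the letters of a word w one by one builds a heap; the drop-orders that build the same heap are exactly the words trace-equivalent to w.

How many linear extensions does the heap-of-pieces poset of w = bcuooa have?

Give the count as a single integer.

12

drop 0:b onto floor
drop 1:c onto {0:b}
drop 2:u onto {1:c}
drop 3:o onto {1:c}
drop 4:o onto {3:o}
drop 5:a onto {1:c}
ground layer = {0:b}
drop-orders for the pieces not yet dropped (sum over which currently-grounded one goes next):
  1 to go: {2} 1  {4} 1  {5} 1
  2 to go: {2,4} 2  {2,5} 2  {3,4} 1  {4,5} 2
  3 to go: {2,3,4} 3  {2,4,5} 6  {3,4,5} 3
  4 to go: {2,3,4,5} 12
  if 0:b drops first: 12 orders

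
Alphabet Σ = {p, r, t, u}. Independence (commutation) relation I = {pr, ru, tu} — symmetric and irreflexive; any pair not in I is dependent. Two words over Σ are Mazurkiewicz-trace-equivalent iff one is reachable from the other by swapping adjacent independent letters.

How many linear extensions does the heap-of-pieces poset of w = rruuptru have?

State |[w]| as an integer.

drop 0:r onto floor
drop 1:r onto {0:r}
drop 2:u onto floor
drop 3:u onto {2:u}
drop 4:p onto {3:u}
drop 5:t onto {1:r, 4:p}
drop 6:r onto {5:t}
drop 7:u onto {4:p}
ground layer = {0:r, 2:u}
drop-orders for the pieces not yet dropped (sum over which currently-grounded one goes next):
  1 to go: {6} 1  {7} 1
  2 to go: {5,6} 1  {6,7} 2
  3 to go: {1,5,6} 1  {5,6,7} 3
  4 to go: {0,1,5,6} 1  {1,5,6,7} 4  {4,5,6,7} 3
  5 to go: {0,1,5,6,7} 5  {1,4,5,6,7} 7  {3,4,5,6,7} 3
  6 to go: {0,1,4,5,6,7} 12  {1,3,4,5,6,7} 10  {2,3,4,5,6,7} 3
  if 0:r drops first: 13 orders
  if 2:u drops first: 22 orders
heap linearizations: 35

35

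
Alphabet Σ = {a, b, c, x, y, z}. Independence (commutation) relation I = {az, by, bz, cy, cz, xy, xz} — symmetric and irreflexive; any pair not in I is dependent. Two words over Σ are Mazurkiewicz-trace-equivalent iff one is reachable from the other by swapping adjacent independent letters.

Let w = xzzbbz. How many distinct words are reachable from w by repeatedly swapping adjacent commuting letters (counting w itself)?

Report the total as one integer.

20

drop 0:x onto floor
drop 1:z onto floor
drop 2:z onto {1:z}
drop 3:b onto {0:x}
drop 4:b onto {3:b}
drop 5:z onto {2:z}
ground layer = {0:x, 1:z}
drop-orders for the pieces not yet dropped (sum over which currently-grounded one goes next):
  1 to go: {4} 1  {5} 1
  2 to go: {2,5} 1  {3,4} 1  {4,5} 2
  3 to go: {0,3,4} 1  {1,2,5} 1  {2,4,5} 3  {3,4,5} 3
  4 to go: {0,3,4,5} 4  {1,2,4,5} 4  {2,3,4,5} 6
  if 0:x drops first: 10 orders
  if 1:z drops first: 10 orders
heap linearizations: 20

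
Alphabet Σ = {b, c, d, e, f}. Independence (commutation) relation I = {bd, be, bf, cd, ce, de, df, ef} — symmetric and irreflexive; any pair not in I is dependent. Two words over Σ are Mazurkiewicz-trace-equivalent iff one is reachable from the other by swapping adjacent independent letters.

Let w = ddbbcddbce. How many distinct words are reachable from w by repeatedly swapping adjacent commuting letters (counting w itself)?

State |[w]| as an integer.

1260

drop 0:d onto floor
drop 1:d onto {0:d}
drop 2:b onto floor
drop 3:b onto {2:b}
drop 4:c onto {3:b}
drop 5:d onto {1:d}
drop 6:d onto {5:d}
drop 7:b onto {4:c}
drop 8:c onto {7:b}
drop 9:e onto floor
ground layer = {0:d, 2:b, 9:e}
drop-orders for the pieces not yet dropped (sum over which currently-grounded one goes next):
  1 to go: {6} 1  {8} 1  {9} 1
  2 to go: {5,6} 1  {6,8} 2  {6,9} 2  {7,8} 1  {8,9} 2
  3 to go: {1,5,6} 1  {4,7,8} 1  {5,6,8} 3  {5,6,9} 3  {6,7,8} 3  {6,8,9} 6  {7,8,9} 3
  4 to go: {0,1,5,6} 1  {1,5,6,8} 4  {1,5,6,9} 4  {3,4,7,8} 1  {4,6,7,8} 4  {4,7,8,9} 4  {5,6,7,8} 6  {5,6,8,9} 12  {6,7,8,9} 12
  5 to go: {0,1,5,6,8} 5  {0,1,5,6,9} 5  {1,5,6,7,8} 10  {1,5,6,8,9} 20  {2,3,4,7,8} 1  {3,4,6,7,8} 5  {3,4,7,8,9} 5  {4,5,6,7,8} 10  {4,6,7,8,9} 20  {5,6,7,8,9} 30
  6 to go: {0,1,5,6,7,8} 15  {0,1,5,6,8,9} 30  {1,4,5,6,7,8} 20  {1,5,6,7,8,9} 60  {2,3,4,6,7,8} 6  {2,3,4,7,8,9} 6  {3,4,5,6,7,8} 15  {3,4,6,7,8,9} 30  {4,5,6,7,8,9} 60
  7 to go: {0,1,4,5,6,7,8} 35  {0,1,5,6,7,8,9} 105  {1,3,4,5,6,7,8} 35  {1,4,5,6,7,8,9} 140  {2,3,4,5,6,7,8} 21  {2,3,4,6,7,8,9} 42  {3,4,5,6,7,8,9} 105
  8 to go: {0,1,3,4,5,6,7,8} 70  {0,1,4,5,6,7,8,9} 280  {1,2,3,4,5,6,7,8} 56  {1,3,4,5,6,7,8,9} 280  {2,3,4,5,6,7,8,9} 168
  if 0:d drops first: 504 orders
  if 2:b drops first: 630 orders
  if 9:e drops first: 126 orders
heap linearizations: 1260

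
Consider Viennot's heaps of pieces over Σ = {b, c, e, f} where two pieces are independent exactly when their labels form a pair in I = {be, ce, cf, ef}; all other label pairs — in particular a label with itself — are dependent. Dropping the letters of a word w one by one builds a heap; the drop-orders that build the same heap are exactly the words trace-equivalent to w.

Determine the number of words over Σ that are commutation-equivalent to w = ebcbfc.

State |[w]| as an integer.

0(e) covers ∅
1(b) covers ∅
2(c) covers 1:b
3(b) covers 2:c
4(f) covers 3:b
5(c) covers 3:b
floor of heap: 0:e, 1:b
completions by unplaced set U, small U first (add the entries for U minus each lowest piece of U):
  |U|=1: {0}:1  {4}:1  {5}:1
  |U|=2: {0,4}:2  {0,5}:2  {4,5}:2
  |U|=3: {0,4,5}:6  {3,4,5}:2
  |U|=4: {0,3,4,5}:8  {2,3,4,5}:2
  start at 0(e): 2
  start at 1(b): 10
sum over floor = 12

12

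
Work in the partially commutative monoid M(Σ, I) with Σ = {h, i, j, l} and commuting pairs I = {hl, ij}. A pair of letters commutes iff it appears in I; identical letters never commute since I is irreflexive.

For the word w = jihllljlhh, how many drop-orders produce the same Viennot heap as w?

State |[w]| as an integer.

piece 0:j — minimal
piece 1:i — minimal
piece 2:h rests on {0:j, 1:i}
piece 3:l rests on {0:j, 1:i}
piece 4:l rests on {3:l}
piece 5:l rests on {4:l}
piece 6:j rests on {2:h, 5:l}
piece 7:l rests on {6:j}
piece 8:h rests on {6:j}
piece 9:h rests on {8:h}
minimal pieces: {0:j, 1:i}
ways to finish when only these pieces remain (= sum over removing one remaining piece with nothing left below it):
  1 left: {7}→1  {9}→1
  2 left: {7,9}→2  {8,9}→1
  3 left: {7,8,9}→3
  4 left: {6,7,8,9}→3
  5 left: {2,6,7,8,9}→3  {5,6,7,8,9}→3
  6 left: {2,5,6,7,8,9}→6  {4,5,6,7,8,9}→3
  7 left: {2,4,5,6,7,8,9}→9  {3,4,5,6,7,8,9}→3
  8 left: {2,3,4,5,6,7,8,9}→12
  placing 0:j first → 12 extensions
  placing 1:i first → 12 extensions
total linear extensions = 24

24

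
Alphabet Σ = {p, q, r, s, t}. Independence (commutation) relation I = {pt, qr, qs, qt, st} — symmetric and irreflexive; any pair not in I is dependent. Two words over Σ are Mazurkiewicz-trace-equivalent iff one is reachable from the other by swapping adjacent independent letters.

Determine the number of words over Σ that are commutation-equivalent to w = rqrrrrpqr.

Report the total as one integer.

drop 0:r onto floor
drop 1:q onto floor
drop 2:r onto {0:r}
drop 3:r onto {2:r}
drop 4:r onto {3:r}
drop 5:r onto {4:r}
drop 6:p onto {1:q, 5:r}
drop 7:q onto {6:p}
drop 8:r onto {6:p}
ground layer = {0:r, 1:q}
drop-orders for the pieces not yet dropped (sum over which currently-grounded one goes next):
  1 to go: {7} 1  {8} 1
  2 to go: {7,8} 2
  3 to go: {6,7,8} 2
  4 to go: {1,6,7,8} 2  {5,6,7,8} 2
  5 to go: {1,5,6,7,8} 4  {4,5,6,7,8} 2
  6 to go: {1,4,5,6,7,8} 6  {3,4,5,6,7,8} 2
  7 to go: {1,3,4,5,6,7,8} 8  {2,3,4,5,6,7,8} 2
  if 0:r drops first: 10 orders
  if 1:q drops first: 2 orders
heap linearizations: 12

12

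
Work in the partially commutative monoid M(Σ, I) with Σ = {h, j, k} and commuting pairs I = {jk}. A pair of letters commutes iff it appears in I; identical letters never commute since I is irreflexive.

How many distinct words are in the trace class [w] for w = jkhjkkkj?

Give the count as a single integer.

20

drop 0:j onto floor
drop 1:k onto floor
drop 2:h onto {0:j, 1:k}
drop 3:j onto {2:h}
drop 4:k onto {2:h}
drop 5:k onto {4:k}
drop 6:k onto {5:k}
drop 7:j onto {3:j}
ground layer = {0:j, 1:k}
drop-orders for the pieces not yet dropped (sum over which currently-grounded one goes next):
  1 to go: {6} 1  {7} 1
  2 to go: {3,7} 1  {5,6} 1  {6,7} 2
  3 to go: {3,6,7} 3  {4,5,6} 1  {5,6,7} 3
  4 to go: {3,5,6,7} 6  {4,5,6,7} 4
  5 to go: {3,4,5,6,7} 10
  6 to go: {2,3,4,5,6,7} 10
  if 0:j drops first: 10 orders
  if 1:k drops first: 10 orders
heap linearizations: 20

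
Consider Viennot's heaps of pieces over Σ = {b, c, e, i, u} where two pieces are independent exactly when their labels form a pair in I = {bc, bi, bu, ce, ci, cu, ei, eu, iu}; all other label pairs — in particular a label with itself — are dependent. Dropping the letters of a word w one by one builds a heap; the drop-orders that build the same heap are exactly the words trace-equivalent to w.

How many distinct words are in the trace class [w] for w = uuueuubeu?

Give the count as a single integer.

84

piece 0:u — minimal
piece 1:u rests on {0:u}
piece 2:u rests on {1:u}
piece 3:e — minimal
piece 4:u rests on {2:u}
piece 5:u rests on {4:u}
piece 6:b rests on {3:e}
piece 7:e rests on {6:b}
piece 8:u rests on {5:u}
minimal pieces: {0:u, 3:e}
ways to finish when only these pieces remain (= sum over removing one remaining piece with nothing left below it):
  1 left: {7}→1  {8}→1
  2 left: {5,8}→1  {6,7}→1  {7,8}→2
  3 left: {3,6,7}→1  {4,5,8}→1  {5,7,8}→3  {6,7,8}→3
  4 left: {2,4,5,8}→1  {3,6,7,8}→4  {4,5,7,8}→4  {5,6,7,8}→6
  5 left: {1,2,4,5,8}→1  {2,4,5,7,8}→5  {3,5,6,7,8}→10  {4,5,6,7,8}→10
  6 left: {0,1,2,4,5,8}→1  {1,2,4,5,7,8}→6  {2,4,5,6,7,8}→15  {3,4,5,6,7,8}→20
  7 left: {0,1,2,4,5,7,8}→7  {1,2,4,5,6,7,8}→21  {2,3,4,5,6,7,8}→35
  placing 0:u first → 56 extensions
  placing 3:e first → 28 extensions
total linear extensions = 84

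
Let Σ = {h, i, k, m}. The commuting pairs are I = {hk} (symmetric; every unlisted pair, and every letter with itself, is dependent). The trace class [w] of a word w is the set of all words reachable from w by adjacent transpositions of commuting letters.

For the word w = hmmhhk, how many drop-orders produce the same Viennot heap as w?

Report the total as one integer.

drop 0:h onto floor
drop 1:m onto {0:h}
drop 2:m onto {1:m}
drop 3:h onto {2:m}
drop 4:h onto {3:h}
drop 5:k onto {2:m}
ground layer = {0:h}
drop-orders for the pieces not yet dropped (sum over which currently-grounded one goes next):
  1 to go: {4} 1  {5} 1
  2 to go: {3,4} 1  {4,5} 2
  3 to go: {3,4,5} 3
  4 to go: {2,3,4,5} 3
  if 0:h drops first: 3 orders

3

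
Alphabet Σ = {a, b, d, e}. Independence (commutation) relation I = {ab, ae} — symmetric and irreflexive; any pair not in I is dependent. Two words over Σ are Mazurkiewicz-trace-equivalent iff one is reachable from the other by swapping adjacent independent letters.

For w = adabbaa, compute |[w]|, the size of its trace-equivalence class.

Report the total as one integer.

drop 0:a onto floor
drop 1:d onto {0:a}
drop 2:a onto {1:d}
drop 3:b onto {1:d}
drop 4:b onto {3:b}
drop 5:a onto {2:a}
drop 6:a onto {5:a}
ground layer = {0:a}
drop-orders for the pieces not yet dropped (sum over which currently-grounded one goes next):
  1 to go: {4} 1  {6} 1
  2 to go: {3,4} 1  {4,6} 2  {5,6} 1
  3 to go: {2,5,6} 1  {3,4,6} 3  {4,5,6} 3
  4 to go: {2,4,5,6} 4  {3,4,5,6} 6
  5 to go: {2,3,4,5,6} 10
  if 0:a drops first: 10 orders

10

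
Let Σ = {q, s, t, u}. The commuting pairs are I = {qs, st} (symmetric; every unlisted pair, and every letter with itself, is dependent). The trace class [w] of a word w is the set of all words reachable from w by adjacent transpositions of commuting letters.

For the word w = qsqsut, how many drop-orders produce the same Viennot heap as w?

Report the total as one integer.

6

piece 0:q — minimal
piece 1:s — minimal
piece 2:q rests on {0:q}
piece 3:s rests on {1:s}
piece 4:u rests on {2:q, 3:s}
piece 5:t rests on {4:u}
minimal pieces: {0:q, 1:s}
ways to finish when only these pieces remain (= sum over removing one remaining piece with nothing left below it):
  1 left: {5}→1
  2 left: {4,5}→1
  3 left: {2,4,5}→1  {3,4,5}→1
  4 left: {0,2,4,5}→1  {1,3,4,5}→1  {2,3,4,5}→2
  placing 0:q first → 3 extensions
  placing 1:s first → 3 extensions
total linear extensions = 6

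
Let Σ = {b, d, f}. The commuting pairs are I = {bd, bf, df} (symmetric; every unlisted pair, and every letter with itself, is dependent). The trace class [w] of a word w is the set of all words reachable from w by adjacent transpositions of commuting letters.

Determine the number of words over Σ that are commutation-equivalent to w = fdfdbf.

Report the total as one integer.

60

drop 0:f onto floor
drop 1:d onto floor
drop 2:f onto {0:f}
drop 3:d onto {1:d}
drop 4:b onto floor
drop 5:f onto {2:f}
ground layer = {0:f, 1:d, 4:b}
drop-orders for the pieces not yet dropped (sum over which currently-grounded one goes next):
  1 to go: {3} 1  {4} 1  {5} 1
  2 to go: {1,3} 1  {2,5} 1  {3,4} 2  {3,5} 2  {4,5} 2
  3 to go: {0,2,5} 1  {1,3,4} 3  {1,3,5} 3  {2,3,5} 3  {2,4,5} 3  {3,4,5} 6
  4 to go: {0,2,3,5} 4  {0,2,4,5} 4  {1,2,3,5} 6  {1,3,4,5} 12  {2,3,4,5} 12
  if 0:f drops first: 30 orders
  if 1:d drops first: 20 orders
  if 4:b drops first: 10 orders
heap linearizations: 60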